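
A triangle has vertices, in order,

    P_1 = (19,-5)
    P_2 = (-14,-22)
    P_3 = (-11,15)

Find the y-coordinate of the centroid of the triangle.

-4

Apply the shoelace (surveyor's) formula. First the cross-terms c_i = x_i·y_{i+1} − x_{i+1}·y_i:
  -488, -452, -230  ⇒  2A = -1170, A = -585.
Then Σ (y_i + y_{i+1})·c_i = 14040, so ȳ = 14040 / (6·(-585)) = -4.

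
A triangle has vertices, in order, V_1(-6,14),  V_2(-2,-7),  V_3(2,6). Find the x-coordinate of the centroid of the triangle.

-2

Apply the shoelace (surveyor's) formula. First the cross-terms c_i = x_i·y_{i+1} − x_{i+1}·y_i:
  70, 2, 64  ⇒  2A = 136, A = 68.
Then Σ (x_i + x_{i+1})·c_i = -816, so x̄ = -816 / (6·68) = -2.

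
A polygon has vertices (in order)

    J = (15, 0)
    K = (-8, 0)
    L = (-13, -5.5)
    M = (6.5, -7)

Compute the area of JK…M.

Σ = (0) + (44) + (126.75) + (105) = 275.75
Area = |Σ|/2 = 137.875.

137.875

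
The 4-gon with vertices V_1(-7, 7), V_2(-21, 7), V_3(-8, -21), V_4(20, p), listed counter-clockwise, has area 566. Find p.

Write out the shoelace sum; only the two edges meeting at V_4 involve p:
2·Area = [((-8)·p − 20·(-21)) + (20·7 − (-7)·p)] + 595
       = -1·p + 1155 = 1132
⇒ p = 23.

23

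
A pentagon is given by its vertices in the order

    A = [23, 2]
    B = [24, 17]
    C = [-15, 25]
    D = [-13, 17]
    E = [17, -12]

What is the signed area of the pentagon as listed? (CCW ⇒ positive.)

Cross-terms: 343, 855, 70, -133, 310  ⇒  Σ = 1445
Signed area = Σ/2 = 722.5 (positive ⇒ counter-clockwise traversal).

722.5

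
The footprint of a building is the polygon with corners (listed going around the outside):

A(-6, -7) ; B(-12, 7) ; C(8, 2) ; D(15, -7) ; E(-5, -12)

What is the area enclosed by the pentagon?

272

Apply the shoelace formula: 2A = Σ (x_i·y_{i+1} − x_{i+1}·y_i), indices taken mod 5.
A→B: (-6)(7) − (-12)(-7) = -126
B→C: (-12)(2) − (8)(7) = -80
C→D: (8)(-7) − (15)(2) = -86
D→E: (15)(-12) − (-5)(-7) = -215
E→A: (-5)(-7) − (-6)(-12) = -37
Σ = -544
Area = |Σ|/2 = 272.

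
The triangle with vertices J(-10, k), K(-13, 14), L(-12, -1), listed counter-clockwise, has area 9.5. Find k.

-12

Write out the shoelace sum; only the two edges meeting at J involve k:
2·Area = [((-12)·k − (-10)·(-1)) + ((-10)·14 − (-13)·k)] + 181
       = 1·k + 31 = 19
⇒ k = -12.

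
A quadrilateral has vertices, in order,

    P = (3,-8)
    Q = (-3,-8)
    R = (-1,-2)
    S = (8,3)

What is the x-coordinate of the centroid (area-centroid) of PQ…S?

32/15

Apply the shoelace (surveyor's) formula. First the cross-terms c_i = x_i·y_{i+1} − x_{i+1}·y_i:
  -48, -2, 13, -73  ⇒  2A = -110, A = -55.
Then Σ (x_i + x_{i+1})·c_i = -704, so x̄ = -704 / (6·(-55)) = 32/15.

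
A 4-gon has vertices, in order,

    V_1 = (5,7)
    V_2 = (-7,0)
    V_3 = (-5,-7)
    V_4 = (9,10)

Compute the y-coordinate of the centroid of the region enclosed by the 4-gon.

Apply the shoelace (surveyor's) formula. First the cross-terms c_i = x_i·y_{i+1} − x_{i+1}·y_i:
  49, 49, 13, 13  ⇒  2A = 124, A = 62.
Then Σ (y_i + y_{i+1})·c_i = 260, so ȳ = 260 / (6·62) = 65/93.

65/93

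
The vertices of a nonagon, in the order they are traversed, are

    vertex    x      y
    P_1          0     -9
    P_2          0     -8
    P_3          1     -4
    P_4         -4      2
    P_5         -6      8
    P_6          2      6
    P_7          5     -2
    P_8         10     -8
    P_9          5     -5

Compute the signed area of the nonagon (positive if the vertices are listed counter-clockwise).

Apply the shoelace formula: 2A = Σ (x_i·y_{i+1} − x_{i+1}·y_i), indices taken mod 9.
Cross-terms: 0, 8, -14, -20, -52, -34, -20, -10, -45  ⇒  Σ = -187
Signed area = Σ/2 = -93.5 (negative ⇒ clockwise traversal).

-93.5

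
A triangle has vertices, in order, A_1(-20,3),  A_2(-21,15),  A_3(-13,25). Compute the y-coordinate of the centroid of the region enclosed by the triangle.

Apply Gauss's area formula. First the cross-terms c_i = x_i·y_{i+1} − x_{i+1}·y_i:
  -237, -330, 461  ⇒  2A = -106, A = -53.
Then Σ (y_i + y_{i+1})·c_i = -4558, so ȳ = -4558 / (6·(-53)) = 43/3.

43/3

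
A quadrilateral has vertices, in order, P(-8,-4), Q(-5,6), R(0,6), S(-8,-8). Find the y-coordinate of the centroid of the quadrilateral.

Apply the surveyor's formula. First the cross-terms c_i = x_i·y_{i+1} − x_{i+1}·y_i:
  -68, -30, 48, -32  ⇒  2A = -82, A = -41.
Then Σ (y_i + y_{i+1})·c_i = -208, so ȳ = -208 / (6·(-41)) = 104/123.

104/123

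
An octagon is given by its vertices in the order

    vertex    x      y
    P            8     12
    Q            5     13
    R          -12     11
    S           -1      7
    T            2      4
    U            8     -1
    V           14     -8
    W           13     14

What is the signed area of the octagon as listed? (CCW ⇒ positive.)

212

Σ = (44) + (211) + (-73) + (-18) + (-34) + (-50) + (300) + (44) = 424
Signed area = Σ/2 = 212 (positive ⇒ counter-clockwise traversal).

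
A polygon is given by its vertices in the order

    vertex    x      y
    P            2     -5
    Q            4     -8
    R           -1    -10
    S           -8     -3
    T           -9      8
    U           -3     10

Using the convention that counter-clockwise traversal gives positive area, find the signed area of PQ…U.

Cross-terms: 4, -48, -77, -91, -66, -5  ⇒  Σ = -283
Signed area = Σ/2 = -141.5 (negative ⇒ clockwise traversal).

-141.5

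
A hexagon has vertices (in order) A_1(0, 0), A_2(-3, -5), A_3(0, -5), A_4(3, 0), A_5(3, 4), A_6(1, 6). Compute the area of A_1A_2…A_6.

Apply the surveyor's formula: 2A = Σ (x_i·y_{i+1} − x_{i+1}·y_i), indices taken mod 6.
Cross-terms: 0, 15, 15, 12, 14, 0  ⇒  Σ = 56
Area = |Σ|/2 = 28.

28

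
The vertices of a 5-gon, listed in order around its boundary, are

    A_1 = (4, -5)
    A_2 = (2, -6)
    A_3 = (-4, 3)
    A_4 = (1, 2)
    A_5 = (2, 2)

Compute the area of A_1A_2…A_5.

Apply the surveyor's formula: 2A = Σ (x_i·y_{i+1} − x_{i+1}·y_i), indices taken mod 5.
A_1→A_2: (4)(-6) − (2)(-5) = -14
A_2→A_3: (2)(3) − (-4)(-6) = -18
A_3→A_4: (-4)(2) − (1)(3) = -11
A_4→A_5: (1)(2) − (2)(2) = -2
A_5→A_1: (2)(-5) − (4)(2) = -18
Σ = -63
Area = |Σ|/2 = 31.5.

31.5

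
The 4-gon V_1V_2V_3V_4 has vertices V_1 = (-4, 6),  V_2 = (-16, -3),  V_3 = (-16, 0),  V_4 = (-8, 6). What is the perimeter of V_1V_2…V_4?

32

|V_1V_2| = √((-12)² + (-9)²) = √225 = 15
|V_2V_3| = √((0)² + (3)²) = √9 = 3
|V_3V_4| = √((8)² + (6)²) = √100 = 10
|V_4V_1| = √((4)² + (0)²) = √16 = 4
Perimeter = 15 + 3 + 10 + 4 = 32.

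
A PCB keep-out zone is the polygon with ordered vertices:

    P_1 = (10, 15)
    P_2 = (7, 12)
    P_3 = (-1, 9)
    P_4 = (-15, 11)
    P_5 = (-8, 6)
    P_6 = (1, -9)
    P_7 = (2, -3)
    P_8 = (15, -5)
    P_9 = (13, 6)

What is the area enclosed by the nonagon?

Σ = (15) + (75) + (124) + (-2) + (66) + (15) + (35) + (155) + (135) = 618
Area = |Σ|/2 = 309.

309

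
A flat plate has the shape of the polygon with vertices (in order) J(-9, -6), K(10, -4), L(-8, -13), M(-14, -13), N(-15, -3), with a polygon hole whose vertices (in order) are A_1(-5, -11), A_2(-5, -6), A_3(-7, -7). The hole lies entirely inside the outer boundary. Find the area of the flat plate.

Outer boundary:
Apply the surveyor's formula: 2A = Σ (x_i·y_{i+1} − x_{i+1}·y_i), indices taken mod 5.
J→K: (-9)(-4) − (10)(-6) = 96
K→L: (10)(-13) − (-8)(-4) = -162
L→M: (-8)(-13) − (-14)(-13) = -78
M→N: (-14)(-3) − (-15)(-13) = -153
N→J: (-15)(-6) − (-9)(-3) = 63
Σ = -234
Area = |Σ|/2 = 117.
Hole:
Apply the shoelace (surveyor's) formula: 2A = Σ (x_i·y_{i+1} − x_{i+1}·y_i), indices taken mod 3.
Σ = (-25) + (-7) + (42) = 10
Area = |Σ|/2 = 5.
Net area = 117 − 5 = 112.

112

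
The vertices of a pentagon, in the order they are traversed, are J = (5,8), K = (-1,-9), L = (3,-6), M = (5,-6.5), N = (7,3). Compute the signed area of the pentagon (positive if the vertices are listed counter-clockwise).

54

Apply the shoelace (surveyor's) formula: 2A = Σ (x_i·y_{i+1} − x_{i+1}·y_i), indices taken mod 5.
Cross-terms: -37, 33, 10.5, 60.5, 41  ⇒  Σ = 108
Signed area = Σ/2 = 54 (positive ⇒ counter-clockwise traversal).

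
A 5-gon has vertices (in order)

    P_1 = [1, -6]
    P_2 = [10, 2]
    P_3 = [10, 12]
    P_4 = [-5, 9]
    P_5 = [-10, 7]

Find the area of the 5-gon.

210

Σ = (62) + (100) + (150) + (55) + (53) = 420
Area = |Σ|/2 = 210.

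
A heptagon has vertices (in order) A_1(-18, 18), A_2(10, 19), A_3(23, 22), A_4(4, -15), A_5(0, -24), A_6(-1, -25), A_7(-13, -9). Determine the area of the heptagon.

Apply Gauss's area formula: 2A = Σ (x_i·y_{i+1} − x_{i+1}·y_i), indices taken mod 7.
Σ = (-522) + (-217) + (-433) + (-96) + (-24) + (-316) + (-396) = -2004
Area = |Σ|/2 = 1002.

1002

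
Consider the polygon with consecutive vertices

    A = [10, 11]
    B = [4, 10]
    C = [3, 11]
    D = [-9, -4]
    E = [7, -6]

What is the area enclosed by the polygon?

Apply the shoelace (surveyor's) formula: 2A = Σ (x_i·y_{i+1} − x_{i+1}·y_i), indices taken mod 5.
A→B: (10)(10) − (4)(11) = 56
B→C: (4)(11) − (3)(10) = 14
C→D: (3)(-4) − (-9)(11) = 87
D→E: (-9)(-6) − (7)(-4) = 82
E→A: (7)(11) − (10)(-6) = 137
Σ = 376
Area = |Σ|/2 = 188.

188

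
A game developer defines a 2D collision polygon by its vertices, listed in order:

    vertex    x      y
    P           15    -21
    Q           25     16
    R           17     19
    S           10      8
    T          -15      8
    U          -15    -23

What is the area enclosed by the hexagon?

1119.5

Apply the shoelace (surveyor's) formula: 2A = Σ (x_i·y_{i+1} − x_{i+1}·y_i), indices taken mod 6.
Σ = (765) + (203) + (-54) + (200) + (465) + (660) = 2239
Area = |Σ|/2 = 1119.5.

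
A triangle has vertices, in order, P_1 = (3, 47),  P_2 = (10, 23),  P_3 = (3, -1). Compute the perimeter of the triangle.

|P_1P_2| = √((7)² + (-24)²) = √625 = 25
|P_2P_3| = √((-7)² + (-24)²) = √625 = 25
|P_3P_1| = √((0)² + (48)²) = √2304 = 48
Perimeter = 25 + 25 + 48 = 98.

98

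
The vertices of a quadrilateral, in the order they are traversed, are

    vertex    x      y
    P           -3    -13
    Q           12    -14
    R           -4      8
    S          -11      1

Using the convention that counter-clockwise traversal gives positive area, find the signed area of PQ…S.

P→Q: (-3)(-14) − (12)(-13) = 198
Q→R: (12)(8) − (-4)(-14) = 40
R→S: (-4)(1) − (-11)(8) = 84
S→P: (-11)(-13) − (-3)(1) = 146
Σ = 468
Signed area = Σ/2 = 234 (positive ⇒ counter-clockwise traversal).

234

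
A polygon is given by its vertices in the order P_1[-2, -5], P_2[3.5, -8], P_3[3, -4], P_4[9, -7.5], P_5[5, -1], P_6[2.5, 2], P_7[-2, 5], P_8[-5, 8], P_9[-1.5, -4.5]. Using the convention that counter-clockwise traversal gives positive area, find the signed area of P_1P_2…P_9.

Σ = (33.5) + (10) + (13.5) + (28.5) + (12.5) + (16.5) + (9) + (34.5) + (-1.5) = 156.5
Signed area = Σ/2 = 78.25 (positive ⇒ counter-clockwise traversal).

78.25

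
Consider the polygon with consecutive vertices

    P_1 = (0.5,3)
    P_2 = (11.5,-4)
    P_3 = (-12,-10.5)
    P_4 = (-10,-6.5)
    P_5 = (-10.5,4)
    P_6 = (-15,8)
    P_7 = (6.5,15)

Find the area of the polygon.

Cross-terms: -36.5, -168.75, -27, -108.25, -24, -277, 12  ⇒  Σ = -629.5
Area = |Σ|/2 = 314.75.

314.75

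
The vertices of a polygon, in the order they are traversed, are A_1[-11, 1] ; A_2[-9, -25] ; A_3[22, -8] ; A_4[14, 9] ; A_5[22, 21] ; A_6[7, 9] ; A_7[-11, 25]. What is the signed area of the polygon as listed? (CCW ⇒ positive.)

A_1→A_2: (-11)(-25) − (-9)(1) = 284
A_2→A_3: (-9)(-8) − (22)(-25) = 622
A_3→A_4: (22)(9) − (14)(-8) = 310
A_4→A_5: (14)(21) − (22)(9) = 96
A_5→A_6: (22)(9) − (7)(21) = 51
A_6→A_7: (7)(25) − (-11)(9) = 274
A_7→A_1: (-11)(1) − (-11)(25) = 264
Σ = 1901
Signed area = Σ/2 = 950.5 (positive ⇒ counter-clockwise traversal).

950.5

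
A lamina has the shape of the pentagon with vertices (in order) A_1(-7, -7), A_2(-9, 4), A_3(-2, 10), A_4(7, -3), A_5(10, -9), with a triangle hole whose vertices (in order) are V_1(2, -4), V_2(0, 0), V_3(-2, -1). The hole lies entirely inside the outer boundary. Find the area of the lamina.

Outer boundary:
Apply the shoelace (surveyor's) formula: 2A = Σ (x_i·y_{i+1} − x_{i+1}·y_i), indices taken mod 5.
Σ = (-91) + (-82) + (-64) + (-33) + (-133) = -403
Area = |Σ|/2 = 201.5.
Hole:
Apply the surveyor's formula: 2A = Σ (x_i·y_{i+1} − x_{i+1}·y_i), indices taken mod 3.
V_1→V_2: (2)(0) − (0)(-4) = 0
V_2→V_3: (0)(-1) − (-2)(0) = 0
V_3→V_1: (-2)(-4) − (2)(-1) = 10
Σ = 10
Area = |Σ|/2 = 5.
Net area = 201.5 − 5 = 196.5.

196.5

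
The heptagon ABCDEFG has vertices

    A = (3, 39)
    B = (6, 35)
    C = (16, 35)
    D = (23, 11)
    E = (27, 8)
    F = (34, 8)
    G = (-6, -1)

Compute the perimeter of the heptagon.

134

|AB| = √((3)² + (-4)²) = √25 = 5
|BC| = √((10)² + (0)²) = √100 = 10
|CD| = √((7)² + (-24)²) = √625 = 25
|DE| = √((4)² + (-3)²) = √25 = 5
|EF| = √((7)² + (0)²) = √49 = 7
|FG| = √((-40)² + (-9)²) = √1681 = 41
|GA| = √((9)² + (40)²) = √1681 = 41
Perimeter = 5 + 10 + 25 + 5 + 7 + 41 + 41 = 134.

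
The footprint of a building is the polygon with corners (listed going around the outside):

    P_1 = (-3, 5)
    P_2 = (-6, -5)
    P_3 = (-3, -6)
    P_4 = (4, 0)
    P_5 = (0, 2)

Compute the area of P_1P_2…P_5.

Σ = (45) + (21) + (24) + (8) + (6) = 104
Area = |Σ|/2 = 52.

52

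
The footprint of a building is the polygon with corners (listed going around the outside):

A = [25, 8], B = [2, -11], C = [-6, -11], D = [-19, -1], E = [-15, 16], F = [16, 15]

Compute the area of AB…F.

Apply the surveyor's formula: 2A = Σ (x_i·y_{i+1} − x_{i+1}·y_i), indices taken mod 6.
Cross-terms: -291, -88, -203, -319, -481, -247  ⇒  Σ = -1629
Area = |Σ|/2 = 814.5.

814.5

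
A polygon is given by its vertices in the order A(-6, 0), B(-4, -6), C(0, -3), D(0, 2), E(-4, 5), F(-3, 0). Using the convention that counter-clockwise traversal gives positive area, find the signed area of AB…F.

Cross-terms: 36, 12, 0, 8, 15, 0  ⇒  Σ = 71
Signed area = Σ/2 = 35.5 (positive ⇒ counter-clockwise traversal).

35.5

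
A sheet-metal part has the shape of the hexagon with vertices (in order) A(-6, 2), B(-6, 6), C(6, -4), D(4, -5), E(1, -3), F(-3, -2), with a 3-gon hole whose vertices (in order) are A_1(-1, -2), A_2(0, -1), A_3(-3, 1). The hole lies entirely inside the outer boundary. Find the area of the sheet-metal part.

Outer boundary:
A→B: (-6)(6) − (-6)(2) = -24
B→C: (-6)(-4) − (6)(6) = -12
C→D: (6)(-5) − (4)(-4) = -14
D→E: (4)(-3) − (1)(-5) = -7
E→F: (1)(-2) − (-3)(-3) = -11
F→A: (-3)(2) − (-6)(-2) = -18
Σ = -86
Area = |Σ|/2 = 43.
Hole:
A_1→A_2: (-1)(-1) − (0)(-2) = 1
A_2→A_3: (0)(1) − (-3)(-1) = -3
A_3→A_1: (-3)(-2) − (-1)(1) = 7
Σ = 5
Area = |Σ|/2 = 2.5.
Net area = 43 − 2.5 = 40.5.

40.5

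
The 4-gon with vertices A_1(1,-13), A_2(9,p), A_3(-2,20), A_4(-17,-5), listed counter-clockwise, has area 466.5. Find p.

20

The doubled signed area Σ (x_i y_{i+1} − x_{i+1} y_i) is linear in p.
With p=0 it equals 873; the coefficient of p is 3 (from the two edges through A_2).
So 3·p + 873 = 2·466.5 = 933 ⇒ p = 20.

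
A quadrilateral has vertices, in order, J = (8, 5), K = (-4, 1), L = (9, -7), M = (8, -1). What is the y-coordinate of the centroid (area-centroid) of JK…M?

Apply Gauss's area formula. First the cross-terms c_i = x_i·y_{i+1} − x_{i+1}·y_i:
  28, 19, 47, 48  ⇒  2A = 142, A = 71.
Then Σ (y_i + y_{i+1})·c_i = -130, so ȳ = -130 / (6·71) = -65/213.

-65/213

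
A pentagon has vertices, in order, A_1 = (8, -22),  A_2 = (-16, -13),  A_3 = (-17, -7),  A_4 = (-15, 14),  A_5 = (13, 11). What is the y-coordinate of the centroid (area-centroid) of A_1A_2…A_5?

Apply the shoelace formula. First the cross-terms c_i = x_i·y_{i+1} − x_{i+1}·y_i:
  -456, -109, -343, -347, -374  ⇒  2A = -1629, A = -814.5.
Then Σ (y_i + y_{i+1})·c_i = 11178, so ȳ = 11178 / (6·(-814.5)) = -414/181.

-414/181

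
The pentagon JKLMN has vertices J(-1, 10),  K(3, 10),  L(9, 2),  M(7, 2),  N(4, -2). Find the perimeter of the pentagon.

34

|JK| = √((4)² + (0)²) = √16 = 4
|KL| = √((6)² + (-8)²) = √100 = 10
|LM| = √((-2)² + (0)²) = √4 = 2
|MN| = √((-3)² + (-4)²) = √25 = 5
|NJ| = √((-5)² + (12)²) = √169 = 13
Perimeter = 4 + 10 + 2 + 5 + 13 = 34.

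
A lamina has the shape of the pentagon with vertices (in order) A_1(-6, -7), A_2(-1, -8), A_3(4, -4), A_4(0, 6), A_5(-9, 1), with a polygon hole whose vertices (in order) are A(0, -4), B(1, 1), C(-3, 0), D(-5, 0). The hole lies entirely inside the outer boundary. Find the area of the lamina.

Outer boundary:
Σ = (41) + (36) + (24) + (54) + (69) = 224
Area = |Σ|/2 = 112.
Hole:
Apply the surveyor's formula: 2A = Σ (x_i·y_{i+1} − x_{i+1}·y_i), indices taken mod 4.
Σ = (4) + (3) + (0) + (20) = 27
Area = |Σ|/2 = 13.5.
Net area = 112 − 13.5 = 98.5.

98.5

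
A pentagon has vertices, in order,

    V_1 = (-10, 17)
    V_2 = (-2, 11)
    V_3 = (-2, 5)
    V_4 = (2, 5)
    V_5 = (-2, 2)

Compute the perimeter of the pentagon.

|V_1V_2| = √((8)² + (-6)²) = √100 = 10
|V_2V_3| = √((0)² + (-6)²) = √36 = 6
|V_3V_4| = √((4)² + (0)²) = √16 = 4
|V_4V_5| = √((-4)² + (-3)²) = √25 = 5
|V_5V_1| = √((-8)² + (15)²) = √289 = 17
Perimeter = 10 + 6 + 4 + 5 + 17 = 42.

42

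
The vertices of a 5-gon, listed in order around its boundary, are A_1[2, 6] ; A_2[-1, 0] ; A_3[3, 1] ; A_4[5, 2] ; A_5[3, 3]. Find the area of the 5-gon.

Apply the shoelace (surveyor's) formula: 2A = Σ (x_i·y_{i+1} − x_{i+1}·y_i), indices taken mod 5.
A_1→A_2: (2)(0) − (-1)(6) = 6
A_2→A_3: (-1)(1) − (3)(0) = -1
A_3→A_4: (3)(2) − (5)(1) = 1
A_4→A_5: (5)(3) − (3)(2) = 9
A_5→A_1: (3)(6) − (2)(3) = 12
Σ = 27
Area = |Σ|/2 = 13.5.

13.5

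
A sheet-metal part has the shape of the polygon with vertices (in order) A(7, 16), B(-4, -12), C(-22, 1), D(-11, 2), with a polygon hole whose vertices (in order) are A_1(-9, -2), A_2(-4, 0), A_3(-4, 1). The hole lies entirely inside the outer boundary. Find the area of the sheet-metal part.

Outer boundary:
A→B: (7)(-12) − (-4)(16) = -20
B→C: (-4)(1) − (-22)(-12) = -268
C→D: (-22)(2) − (-11)(1) = -33
D→A: (-11)(16) − (7)(2) = -190
Σ = -511
Area = |Σ|/2 = 255.5.
Hole:
Apply the shoelace (surveyor's) formula: 2A = Σ (x_i·y_{i+1} − x_{i+1}·y_i), indices taken mod 3.
Σ = (-8) + (-4) + (17) = 5
Area = |Σ|/2 = 2.5.
Net area = 255.5 − 2.5 = 253.

253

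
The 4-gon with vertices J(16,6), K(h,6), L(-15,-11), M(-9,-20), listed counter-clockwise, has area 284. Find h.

The doubled signed area Σ (x_i y_{i+1} − x_{i+1} y_i) is linear in h.
With h=0 it equals 653; the coefficient of h is -17 (from the two edges through K).
So -17·h + 653 = 2·284 = 568 ⇒ h = 5.

5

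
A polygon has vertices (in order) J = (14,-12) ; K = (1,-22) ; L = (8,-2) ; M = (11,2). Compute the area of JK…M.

122

Apply the shoelace formula: 2A = Σ (x_i·y_{i+1} − x_{i+1}·y_i), indices taken mod 4.
J→K: (14)(-22) − (1)(-12) = -296
K→L: (1)(-2) − (8)(-22) = 174
L→M: (8)(2) − (11)(-2) = 38
M→J: (11)(-12) − (14)(2) = -160
Σ = -244
Area = |Σ|/2 = 122.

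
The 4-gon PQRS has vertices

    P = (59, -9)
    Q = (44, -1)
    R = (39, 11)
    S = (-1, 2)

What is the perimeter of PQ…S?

|PQ| = √((-15)² + (8)²) = √289 = 17
|QR| = √((-5)² + (12)²) = √169 = 13
|RS| = √((-40)² + (-9)²) = √1681 = 41
|SP| = √((60)² + (-11)²) = √3721 = 61
Perimeter = 17 + 13 + 41 + 61 = 132.

132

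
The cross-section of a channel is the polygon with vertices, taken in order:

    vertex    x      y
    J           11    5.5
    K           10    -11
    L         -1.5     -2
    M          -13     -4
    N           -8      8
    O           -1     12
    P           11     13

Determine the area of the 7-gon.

342

Apply the shoelace (surveyor's) formula: 2A = Σ (x_i·y_{i+1} − x_{i+1}·y_i), indices taken mod 7.
Σ = (-176) + (-36.5) + (-20) + (-136) + (-88) + (-145) + (-82.5) = -684
Area = |Σ|/2 = 342.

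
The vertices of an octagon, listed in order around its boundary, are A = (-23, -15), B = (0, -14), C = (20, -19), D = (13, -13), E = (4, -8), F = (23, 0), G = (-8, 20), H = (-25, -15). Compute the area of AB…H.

915.5

Apply Gauss's area formula: 2A = Σ (x_i·y_{i+1} − x_{i+1}·y_i), indices taken mod 8.
Σ = (322) + (280) + (-13) + (-52) + (184) + (460) + (620) + (30) = 1831
Area = |Σ|/2 = 915.5.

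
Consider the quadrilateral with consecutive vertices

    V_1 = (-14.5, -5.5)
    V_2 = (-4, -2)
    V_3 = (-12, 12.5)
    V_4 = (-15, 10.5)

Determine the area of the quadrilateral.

114.625

Σ = (7) + (-74) + (61.5) + (234.75) = 229.25
Area = |Σ|/2 = 114.625.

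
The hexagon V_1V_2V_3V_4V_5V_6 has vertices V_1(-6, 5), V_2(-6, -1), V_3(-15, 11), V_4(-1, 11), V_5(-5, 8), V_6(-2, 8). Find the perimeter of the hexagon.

|V_1V_2| = √((0)² + (-6)²) = √36 = 6
|V_2V_3| = √((-9)² + (12)²) = √225 = 15
|V_3V_4| = √((14)² + (0)²) = √196 = 14
|V_4V_5| = √((-4)² + (-3)²) = √25 = 5
|V_5V_6| = √((3)² + (0)²) = √9 = 3
|V_6V_1| = √((-4)² + (-3)²) = √25 = 5
Perimeter = 6 + 15 + 14 + 5 + 3 + 5 = 48.

48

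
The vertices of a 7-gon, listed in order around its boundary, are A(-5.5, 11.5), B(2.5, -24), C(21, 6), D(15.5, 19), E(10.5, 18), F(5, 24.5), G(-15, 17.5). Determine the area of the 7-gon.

Apply the shoelace (surveyor's) formula: 2A = Σ (x_i·y_{i+1} − x_{i+1}·y_i), indices taken mod 7.
Σ = (103.25) + (519) + (306) + (79.5) + (167.25) + (455) + (-76.25) = 1553.75
Area = |Σ|/2 = 776.875.

776.875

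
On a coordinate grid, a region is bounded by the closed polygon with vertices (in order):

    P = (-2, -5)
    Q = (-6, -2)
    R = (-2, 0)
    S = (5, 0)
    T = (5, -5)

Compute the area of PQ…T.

Apply the shoelace (surveyor's) formula: 2A = Σ (x_i·y_{i+1} − x_{i+1}·y_i), indices taken mod 5.
Σ = (-26) + (-4) + (0) + (-25) + (-35) = -90
Area = |Σ|/2 = 45.

45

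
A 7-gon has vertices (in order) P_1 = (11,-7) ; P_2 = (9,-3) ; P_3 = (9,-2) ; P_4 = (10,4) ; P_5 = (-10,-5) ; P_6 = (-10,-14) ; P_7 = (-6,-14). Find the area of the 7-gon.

Apply the surveyor's formula: 2A = Σ (x_i·y_{i+1} − x_{i+1}·y_i), indices taken mod 7.
Σ = (30) + (9) + (56) + (-10) + (90) + (56) + (196) = 427
Area = |Σ|/2 = 213.5.

213.5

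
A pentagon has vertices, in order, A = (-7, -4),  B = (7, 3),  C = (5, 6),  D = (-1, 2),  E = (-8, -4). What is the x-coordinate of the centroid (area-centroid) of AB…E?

Apply the shoelace formula. First the cross-terms c_i = x_i·y_{i+1} − x_{i+1}·y_i:
  7, 27, 16, 20, 4  ⇒  2A = 74, A = 37.
Then Σ (x_i + x_{i+1})·c_i = 148, so x̄ = 148 / (6·37) = 2/3.

2/3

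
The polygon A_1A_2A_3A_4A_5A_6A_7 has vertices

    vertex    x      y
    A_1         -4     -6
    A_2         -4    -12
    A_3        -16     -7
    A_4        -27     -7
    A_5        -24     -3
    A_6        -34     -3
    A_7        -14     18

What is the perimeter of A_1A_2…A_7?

|A_1A_2| = √((0)² + (-6)²) = √36 = 6
|A_2A_3| = √((-12)² + (5)²) = √169 = 13
|A_3A_4| = √((-11)² + (0)²) = √121 = 11
|A_4A_5| = √((3)² + (4)²) = √25 = 5
|A_5A_6| = √((-10)² + (0)²) = √100 = 10
|A_6A_7| = √((20)² + (21)²) = √841 = 29
|A_7A_1| = √((10)² + (-24)²) = √676 = 26
Perimeter = 6 + 13 + 11 + 5 + 10 + 29 + 26 = 100.

100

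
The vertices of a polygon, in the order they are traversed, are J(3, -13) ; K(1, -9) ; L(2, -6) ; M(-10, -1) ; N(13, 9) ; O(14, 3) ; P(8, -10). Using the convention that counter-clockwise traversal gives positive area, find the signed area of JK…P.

-233

Apply the shoelace formula: 2A = Σ (x_i·y_{i+1} − x_{i+1}·y_i), indices taken mod 7.
Σ = (-14) + (12) + (-62) + (-77) + (-87) + (-164) + (-74) = -466
Signed area = Σ/2 = -233 (negative ⇒ clockwise traversal).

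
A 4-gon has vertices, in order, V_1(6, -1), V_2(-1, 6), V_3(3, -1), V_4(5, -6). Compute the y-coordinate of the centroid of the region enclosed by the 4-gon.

Apply the surveyor's formula. First the cross-terms c_i = x_i·y_{i+1} − x_{i+1}·y_i:
  35, -17, -13, 31  ⇒  2A = 36, A = 18.
Then Σ (y_i + y_{i+1})·c_i = -36, so ȳ = -36 / (6·18) = -1/3.

-1/3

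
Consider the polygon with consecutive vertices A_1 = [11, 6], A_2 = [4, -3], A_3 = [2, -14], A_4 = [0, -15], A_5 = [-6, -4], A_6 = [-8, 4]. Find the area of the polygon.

Σ = (-57) + (-50) + (-30) + (-90) + (-56) + (-92) = -375
Area = |Σ|/2 = 187.5.

187.5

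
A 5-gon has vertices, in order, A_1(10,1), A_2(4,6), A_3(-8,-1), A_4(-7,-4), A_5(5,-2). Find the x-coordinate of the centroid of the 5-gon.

45/46

Apply the shoelace (surveyor's) formula. First the cross-terms c_i = x_i·y_{i+1} − x_{i+1}·y_i:
  56, 44, 25, 34, 25  ⇒  2A = 184, A = 92.
Then Σ (x_i + x_{i+1})·c_i = 540, so x̄ = 540 / (6·92) = 45/46.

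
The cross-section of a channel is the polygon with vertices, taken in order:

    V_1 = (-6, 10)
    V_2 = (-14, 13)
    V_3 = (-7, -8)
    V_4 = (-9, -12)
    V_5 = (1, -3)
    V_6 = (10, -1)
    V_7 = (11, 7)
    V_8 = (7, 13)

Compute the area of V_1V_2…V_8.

334

Apply Gauss's area formula: 2A = Σ (x_i·y_{i+1} − x_{i+1}·y_i), indices taken mod 8.
V_1→V_2: (-6)(13) − (-14)(10) = 62
V_2→V_3: (-14)(-8) − (-7)(13) = 203
V_3→V_4: (-7)(-12) − (-9)(-8) = 12
V_4→V_5: (-9)(-3) − (1)(-12) = 39
V_5→V_6: (1)(-1) − (10)(-3) = 29
V_6→V_7: (10)(7) − (11)(-1) = 81
V_7→V_8: (11)(13) − (7)(7) = 94
V_8→V_1: (7)(10) − (-6)(13) = 148
Σ = 668
Area = |Σ|/2 = 334.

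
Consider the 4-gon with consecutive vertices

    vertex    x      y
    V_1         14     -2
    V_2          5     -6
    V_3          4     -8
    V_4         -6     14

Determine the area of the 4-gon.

Apply the surveyor's formula: 2A = Σ (x_i·y_{i+1} − x_{i+1}·y_i), indices taken mod 4.
Cross-terms: -74, -16, 8, -184  ⇒  Σ = -266
Area = |Σ|/2 = 133.

133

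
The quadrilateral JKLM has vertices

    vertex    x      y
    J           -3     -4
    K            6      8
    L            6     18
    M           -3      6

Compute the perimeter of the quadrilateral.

|JK| = √((9)² + (12)²) = √225 = 15
|KL| = √((0)² + (10)²) = √100 = 10
|LM| = √((-9)² + (-12)²) = √225 = 15
|MJ| = √((0)² + (-10)²) = √100 = 10
Perimeter = 15 + 10 + 15 + 10 = 50.

50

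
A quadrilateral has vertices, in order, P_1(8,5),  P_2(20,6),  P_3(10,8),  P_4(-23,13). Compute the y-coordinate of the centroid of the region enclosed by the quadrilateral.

Apply the shoelace (surveyor's) formula. First the cross-terms c_i = x_i·y_{i+1} − x_{i+1}·y_i:
  -52, 100, 314, -219  ⇒  2A = 143, A = 71.5.
Then Σ (y_i + y_{i+1})·c_i = 3480, so ȳ = 3480 / (6·71.5) = 1160/143.

1160/143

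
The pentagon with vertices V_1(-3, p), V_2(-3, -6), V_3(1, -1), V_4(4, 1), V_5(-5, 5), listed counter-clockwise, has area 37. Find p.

-1

Write out the shoelace sum; only the two edges meeting at V_1 involve p:
2·Area = [((-5)·p − (-3)·5) + ((-3)·(-6) − (-3)·p)] + 39
       = -2·p + 72 = 74
⇒ p = -1.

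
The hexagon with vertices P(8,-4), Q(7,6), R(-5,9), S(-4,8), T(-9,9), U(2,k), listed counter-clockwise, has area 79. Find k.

Write out the shoelace sum; only the two edges meeting at U involve k:
2·Area = [((-9)·k − 2·9) + (2·(-4) − 8·k)] + 201
       = -17·k + 175 = 158
⇒ k = 1.

1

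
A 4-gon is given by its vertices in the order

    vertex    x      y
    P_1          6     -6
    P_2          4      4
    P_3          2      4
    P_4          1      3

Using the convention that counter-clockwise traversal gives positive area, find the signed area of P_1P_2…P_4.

Apply the shoelace (surveyor's) formula: 2A = Σ (x_i·y_{i+1} − x_{i+1}·y_i), indices taken mod 4.
P_1→P_2: (6)(4) − (4)(-6) = 48
P_2→P_3: (4)(4) − (2)(4) = 8
P_3→P_4: (2)(3) − (1)(4) = 2
P_4→P_1: (1)(-6) − (6)(3) = -24
Σ = 34
Signed area = Σ/2 = 17 (positive ⇒ counter-clockwise traversal).

17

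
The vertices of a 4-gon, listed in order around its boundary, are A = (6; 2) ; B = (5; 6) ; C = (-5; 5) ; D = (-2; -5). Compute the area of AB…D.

Apply the shoelace (surveyor's) formula: 2A = Σ (x_i·y_{i+1} − x_{i+1}·y_i), indices taken mod 4.
Σ = (26) + (55) + (35) + (26) = 142
Area = |Σ|/2 = 71.

71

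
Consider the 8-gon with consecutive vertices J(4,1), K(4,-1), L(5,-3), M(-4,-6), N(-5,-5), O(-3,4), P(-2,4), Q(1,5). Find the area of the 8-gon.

Apply the shoelace (surveyor's) formula: 2A = Σ (x_i·y_{i+1} − x_{i+1}·y_i), indices taken mod 8.
J→K: (4)(-1) − (4)(1) = -8
K→L: (4)(-3) − (5)(-1) = -7
L→M: (5)(-6) − (-4)(-3) = -42
M→N: (-4)(-5) − (-5)(-6) = -10
N→O: (-5)(4) − (-3)(-5) = -35
O→P: (-3)(4) − (-2)(4) = -4
P→Q: (-2)(5) − (1)(4) = -14
Q→J: (1)(1) − (4)(5) = -19
Σ = -139
Area = |Σ|/2 = 69.5.

69.5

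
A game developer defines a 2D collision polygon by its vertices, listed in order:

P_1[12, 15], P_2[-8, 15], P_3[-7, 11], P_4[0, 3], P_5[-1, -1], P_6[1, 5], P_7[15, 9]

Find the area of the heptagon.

Σ = (300) + (17) + (-21) + (3) + (-4) + (-66) + (117) = 346
Area = |Σ|/2 = 173.

173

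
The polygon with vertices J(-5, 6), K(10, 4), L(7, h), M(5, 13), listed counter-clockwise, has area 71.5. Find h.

13

Write out the shoelace sum; only the two edges meeting at L involve h:
2·Area = [(10·h − 7·4) + (7·13 − 5·h)] + 15
       = 5·h + 78 = 143
⇒ h = 13.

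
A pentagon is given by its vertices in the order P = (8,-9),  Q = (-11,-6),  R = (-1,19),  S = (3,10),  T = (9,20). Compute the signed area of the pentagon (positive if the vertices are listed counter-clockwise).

-350

Apply Gauss's area formula: 2A = Σ (x_i·y_{i+1} − x_{i+1}·y_i), indices taken mod 5.
Σ = (-147) + (-215) + (-67) + (-30) + (-241) = -700
Signed area = Σ/2 = -350 (negative ⇒ clockwise traversal).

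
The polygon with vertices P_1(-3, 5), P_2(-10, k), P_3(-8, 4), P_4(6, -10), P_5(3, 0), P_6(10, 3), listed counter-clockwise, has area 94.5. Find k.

The doubled signed area Σ (x_i y_{i+1} − x_{i+1} y_i) is linear in k.
With k=0 it equals 164; the coefficient of k is 5 (from the two edges through P_2).
So 5·k + 164 = 2·94.5 = 189 ⇒ k = 5.

5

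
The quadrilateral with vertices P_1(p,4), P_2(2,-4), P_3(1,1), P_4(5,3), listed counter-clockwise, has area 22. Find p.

Write out the shoelace sum; only the two edges meeting at P_1 involve p:
2·Area = [(5·4 − p·3) + (p·(-4) − 2·4)] + 4
       = -7·p + 16 = 44
⇒ p = -4.

-4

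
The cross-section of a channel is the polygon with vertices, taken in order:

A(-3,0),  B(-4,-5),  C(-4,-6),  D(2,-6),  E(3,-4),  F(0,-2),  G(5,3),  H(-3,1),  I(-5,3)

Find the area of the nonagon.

Apply the shoelace formula: 2A = Σ (x_i·y_{i+1} − x_{i+1}·y_i), indices taken mod 9.
Cross-terms: 15, 4, 36, 10, -6, 10, 14, -4, 9  ⇒  Σ = 88
Area = |Σ|/2 = 44.

44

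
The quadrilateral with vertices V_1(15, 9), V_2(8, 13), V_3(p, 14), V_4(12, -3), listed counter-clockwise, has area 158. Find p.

Write out the shoelace sum; only the two edges meeting at V_3 involve p:
2·Area = [(8·14 − p·13) + (p·(-3) − 12·14)] + 276
       = -16·p + 220 = 316
⇒ p = -6.

-6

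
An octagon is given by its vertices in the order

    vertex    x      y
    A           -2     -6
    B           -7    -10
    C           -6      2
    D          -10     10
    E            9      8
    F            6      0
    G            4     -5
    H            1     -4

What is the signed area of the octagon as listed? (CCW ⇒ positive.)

Apply the surveyor's formula: 2A = Σ (x_i·y_{i+1} − x_{i+1}·y_i), indices taken mod 8.
Cross-terms: -22, -74, -40, -170, -48, -30, -11, -14  ⇒  Σ = -409
Signed area = Σ/2 = -204.5 (negative ⇒ clockwise traversal).

-204.5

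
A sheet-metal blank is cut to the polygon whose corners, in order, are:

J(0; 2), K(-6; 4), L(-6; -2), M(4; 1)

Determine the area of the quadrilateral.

29

J→K: (0)(4) − (-6)(2) = 12
K→L: (-6)(-2) − (-6)(4) = 36
L→M: (-6)(1) − (4)(-2) = 2
M→J: (4)(2) − (0)(1) = 8
Σ = 58
Area = |Σ|/2 = 29.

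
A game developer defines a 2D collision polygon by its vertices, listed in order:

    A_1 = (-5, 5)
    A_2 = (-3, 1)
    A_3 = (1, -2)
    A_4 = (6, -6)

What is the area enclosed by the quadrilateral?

Σ = (10) + (5) + (6) + (0) = 21
Area = |Σ|/2 = 10.5.

10.5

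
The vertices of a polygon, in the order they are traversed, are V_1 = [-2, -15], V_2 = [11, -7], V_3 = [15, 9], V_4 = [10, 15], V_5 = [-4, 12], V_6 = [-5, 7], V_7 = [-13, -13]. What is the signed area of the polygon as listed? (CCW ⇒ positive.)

V_1→V_2: (-2)(-7) − (11)(-15) = 179
V_2→V_3: (11)(9) − (15)(-7) = 204
V_3→V_4: (15)(15) − (10)(9) = 135
V_4→V_5: (10)(12) − (-4)(15) = 180
V_5→V_6: (-4)(7) − (-5)(12) = 32
V_6→V_7: (-5)(-13) − (-13)(7) = 156
V_7→V_1: (-13)(-15) − (-2)(-13) = 169
Σ = 1055
Signed area = Σ/2 = 527.5 (positive ⇒ counter-clockwise traversal).

527.5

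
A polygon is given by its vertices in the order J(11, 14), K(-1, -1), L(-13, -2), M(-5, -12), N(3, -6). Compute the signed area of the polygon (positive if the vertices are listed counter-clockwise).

156

Apply Gauss's area formula: 2A = Σ (x_i·y_{i+1} − x_{i+1}·y_i), indices taken mod 5.
Cross-terms: 3, -11, 146, 66, 108  ⇒  Σ = 312
Signed area = Σ/2 = 156 (positive ⇒ counter-clockwise traversal).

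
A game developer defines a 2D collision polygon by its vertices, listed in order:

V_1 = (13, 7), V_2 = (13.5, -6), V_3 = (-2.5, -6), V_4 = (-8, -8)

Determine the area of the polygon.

Σ = (-172.5) + (-96) + (-28) + (48) = -248.5
Area = |Σ|/2 = 124.25.

124.25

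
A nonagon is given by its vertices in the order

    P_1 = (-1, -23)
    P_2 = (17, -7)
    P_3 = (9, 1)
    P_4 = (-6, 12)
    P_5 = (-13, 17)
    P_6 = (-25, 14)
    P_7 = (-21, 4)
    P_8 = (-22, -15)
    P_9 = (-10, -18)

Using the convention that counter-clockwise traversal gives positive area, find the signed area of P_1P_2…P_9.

Σ = (398) + (80) + (114) + (54) + (243) + (194) + (403) + (246) + (212) = 1944
Signed area = Σ/2 = 972 (positive ⇒ counter-clockwise traversal).

972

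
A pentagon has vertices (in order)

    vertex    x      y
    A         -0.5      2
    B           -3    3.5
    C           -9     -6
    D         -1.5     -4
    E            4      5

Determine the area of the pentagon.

Apply the surveyor's formula: 2A = Σ (x_i·y_{i+1} − x_{i+1}·y_i), indices taken mod 5.
Σ = (4.25) + (49.5) + (27) + (8.5) + (10.5) = 99.75
Area = |Σ|/2 = 49.875.

49.875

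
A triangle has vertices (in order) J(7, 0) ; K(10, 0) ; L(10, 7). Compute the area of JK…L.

10.5

Apply the surveyor's formula: 2A = Σ (x_i·y_{i+1} − x_{i+1}·y_i), indices taken mod 3.
Cross-terms: 0, 70, -49  ⇒  Σ = 21
Area = |Σ|/2 = 10.5.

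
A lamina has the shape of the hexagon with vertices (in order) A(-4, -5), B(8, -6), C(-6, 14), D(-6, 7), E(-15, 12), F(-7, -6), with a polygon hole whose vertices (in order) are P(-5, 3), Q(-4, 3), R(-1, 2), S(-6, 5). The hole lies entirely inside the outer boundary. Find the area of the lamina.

Outer boundary:
Apply Gauss's area formula: 2A = Σ (x_i·y_{i+1} − x_{i+1}·y_i), indices taken mod 6.
Σ = (64) + (76) + (42) + (33) + (174) + (11) = 400
Area = |Σ|/2 = 200.
Hole:
Apply the shoelace (surveyor's) formula: 2A = Σ (x_i·y_{i+1} − x_{i+1}·y_i), indices taken mod 4.
Σ = (-3) + (-5) + (7) + (7) = 6
Area = |Σ|/2 = 3.
Net area = 200 − 3 = 197.

197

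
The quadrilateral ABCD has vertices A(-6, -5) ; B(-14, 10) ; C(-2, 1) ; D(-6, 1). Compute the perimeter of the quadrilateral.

|AB| = √((-8)² + (15)²) = √289 = 17
|BC| = √((12)² + (-9)²) = √225 = 15
|CD| = √((-4)² + (0)²) = √16 = 4
|DA| = √((0)² + (-6)²) = √36 = 6
Perimeter = 17 + 15 + 4 + 6 = 42.

42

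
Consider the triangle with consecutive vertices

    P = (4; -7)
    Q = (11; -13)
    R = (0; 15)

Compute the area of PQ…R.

65

Σ = (25) + (165) + (-60) = 130
Area = |Σ|/2 = 65.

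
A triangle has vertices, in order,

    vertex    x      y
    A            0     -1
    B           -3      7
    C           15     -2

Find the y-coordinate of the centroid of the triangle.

Apply the surveyor's formula. First the cross-terms c_i = x_i·y_{i+1} − x_{i+1}·y_i:
  -3, -99, -15  ⇒  2A = -117, A = -58.5.
Then Σ (y_i + y_{i+1})·c_i = -468, so ȳ = -468 / (6·(-58.5)) = 4/3.

4/3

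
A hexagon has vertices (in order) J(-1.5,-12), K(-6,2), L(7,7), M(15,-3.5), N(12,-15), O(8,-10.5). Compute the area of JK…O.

Cross-terms: -75, -56, -129.5, -183, -6, -111.75  ⇒  Σ = -561.25
Area = |Σ|/2 = 280.625.

280.625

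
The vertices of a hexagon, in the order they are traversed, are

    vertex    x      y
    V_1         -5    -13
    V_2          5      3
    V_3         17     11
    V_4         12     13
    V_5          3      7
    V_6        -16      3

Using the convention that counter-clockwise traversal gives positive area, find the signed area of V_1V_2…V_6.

Apply Gauss's area formula: 2A = Σ (x_i·y_{i+1} − x_{i+1}·y_i), indices taken mod 6.
Σ = (50) + (4) + (89) + (45) + (121) + (223) = 532
Signed area = Σ/2 = 266 (positive ⇒ counter-clockwise traversal).

266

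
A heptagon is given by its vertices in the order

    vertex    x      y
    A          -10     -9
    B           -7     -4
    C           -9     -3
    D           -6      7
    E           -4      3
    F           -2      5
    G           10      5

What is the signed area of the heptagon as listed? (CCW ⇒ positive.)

Apply the shoelace formula: 2A = Σ (x_i·y_{i+1} − x_{i+1}·y_i), indices taken mod 7.
Σ = (-23) + (-15) + (-81) + (10) + (-14) + (-60) + (-40) = -223
Signed area = Σ/2 = -111.5 (negative ⇒ clockwise traversal).

-111.5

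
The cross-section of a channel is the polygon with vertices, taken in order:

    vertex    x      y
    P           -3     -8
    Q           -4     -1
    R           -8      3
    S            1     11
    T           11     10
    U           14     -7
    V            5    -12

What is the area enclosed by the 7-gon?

Apply the shoelace formula: 2A = Σ (x_i·y_{i+1} − x_{i+1}·y_i), indices taken mod 7.
P→Q: (-3)(-1) − (-4)(-8) = -29
Q→R: (-4)(3) − (-8)(-1) = -20
R→S: (-8)(11) − (1)(3) = -91
S→T: (1)(10) − (11)(11) = -111
T→U: (11)(-7) − (14)(10) = -217
U→V: (14)(-12) − (5)(-7) = -133
V→P: (5)(-8) − (-3)(-12) = -76
Σ = -677
Area = |Σ|/2 = 338.5.

338.5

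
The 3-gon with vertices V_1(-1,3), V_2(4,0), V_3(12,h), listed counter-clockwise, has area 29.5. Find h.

The doubled signed area Σ (x_i y_{i+1} − x_{i+1} y_i) is linear in h.
With h=0 it equals 24; the coefficient of h is 5 (from the two edges through V_3).
So 5·h + 24 = 2·29.5 = 59 ⇒ h = 7.

7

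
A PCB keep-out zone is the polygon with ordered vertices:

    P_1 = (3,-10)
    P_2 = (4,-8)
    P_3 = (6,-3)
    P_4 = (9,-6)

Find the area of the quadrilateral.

P_1→P_2: (3)(-8) − (4)(-10) = 16
P_2→P_3: (4)(-3) − (6)(-8) = 36
P_3→P_4: (6)(-6) − (9)(-3) = -9
P_4→P_1: (9)(-10) − (3)(-6) = -72
Σ = -29
Area = |Σ|/2 = 14.5.

14.5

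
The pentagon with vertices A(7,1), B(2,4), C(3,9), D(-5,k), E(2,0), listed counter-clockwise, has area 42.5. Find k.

6

The doubled signed area Σ (x_i y_{i+1} − x_{i+1} y_i) is linear in k.
With k=0 it equals 79; the coefficient of k is 1 (from the two edges through D).
So 1·k + 79 = 2·42.5 = 85 ⇒ k = 6.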